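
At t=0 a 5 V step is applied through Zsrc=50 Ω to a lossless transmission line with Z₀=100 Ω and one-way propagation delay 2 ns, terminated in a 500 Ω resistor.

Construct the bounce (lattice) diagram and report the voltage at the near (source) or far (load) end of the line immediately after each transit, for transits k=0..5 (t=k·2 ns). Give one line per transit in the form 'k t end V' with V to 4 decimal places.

Γ_L=0.666667, Γ_S=-0.333333; launch V₁=5·100/150=3.333333
k=0 src: V=3.3333
k=1 load: inc=3.333333, refl=3.333333·0.666667=2.2222; V=0.000000+3.333333+2.222222=5.5556
k=2 src: inc=2.222222, refl=2.222222·-0.333333=-0.7407; V=3.333333+2.222222+-0.740741=4.8148
k=3 load: inc=-0.740741, refl=-0.740741·0.666667=-0.4938; V=5.555556+-0.740741+-0.493827=4.3210
k=4 src: inc=-0.493827, refl=-0.493827·-0.333333=0.1646; V=4.814815+-0.493827+0.164609=4.4856
k=5 load: inc=0.164609, refl=0.164609·0.666667=0.1097; V=4.320988+0.164609+0.109739=4.5953

0 0 source 3.3333
1 2 load 5.5556
2 4 source 4.8148
3 6 load 4.3210
4 8 source 4.4856
5 10 load 4.5953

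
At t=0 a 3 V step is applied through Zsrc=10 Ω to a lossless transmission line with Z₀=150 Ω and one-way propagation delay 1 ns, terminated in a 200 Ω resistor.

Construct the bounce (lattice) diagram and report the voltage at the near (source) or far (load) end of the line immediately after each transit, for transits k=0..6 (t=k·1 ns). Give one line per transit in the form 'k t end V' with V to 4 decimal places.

0 0 source 2.8125
1 1 load 3.2143
2 2 source 2.8627
3 3 load 2.8125
4 4 source 2.8564
5 5 load 2.8627
6 6 source 2.8572

Γ_L=0.142857, Γ_S=-0.875000; launch V₁=3·150/160=2.812500
k=0 src: V=2.8125
k=1 load: inc=2.812500, refl=2.812500·0.142857=0.4018; V=0.000000+2.812500+0.401786=3.2143
k=2 src: inc=0.401786, refl=0.401786·-0.875000=-0.3516; V=2.812500+0.401786+-0.351562=2.8627
k=3 load: inc=-0.351562, refl=-0.351562·0.142857=-0.0502; V=3.214286+-0.351562+-0.050223=2.8125
k=4 src: inc=-0.050223, refl=-0.050223·-0.875000=0.0439; V=2.862723+-0.050223+0.043945=2.8564
k=5 load: inc=0.043945, refl=0.043945·0.142857=0.0063; V=2.812500+0.043945+0.006278=2.8627
k=6 src: inc=0.006278, refl=0.006278·-0.875000=-0.0055; V=2.856445+0.006278+-0.005493=2.8572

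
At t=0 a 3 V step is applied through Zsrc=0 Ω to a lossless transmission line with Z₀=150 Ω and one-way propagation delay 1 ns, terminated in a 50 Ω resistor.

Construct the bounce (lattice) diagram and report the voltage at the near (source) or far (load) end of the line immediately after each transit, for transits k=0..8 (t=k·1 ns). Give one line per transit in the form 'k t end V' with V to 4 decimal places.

0 0 source 3.0000
1 1 load 1.5000
2 2 source 3.0000
3 3 load 2.2500
4 4 source 3.0000
5 5 load 2.6250
6 6 source 3.0000
7 7 load 2.8125
8 8 source 3.0000

Γ_L=-0.500000, Γ_S=-1.000000; launch V₁=3·150/150=3.000000
k=0 src: V=3.0000
k=1 load: inc=3.000000, refl=3.000000·-0.500000=-1.5000; V=0.000000+3.000000+-1.500000=1.5000
k=2 src: inc=-1.500000, refl=-1.500000·-1.000000=1.5000; V=3.000000+-1.500000+1.500000=3.0000
k=3 load: inc=1.500000, refl=1.500000·-0.500000=-0.7500; V=1.500000+1.500000+-0.750000=2.2500
k=4 src: inc=-0.750000, refl=-0.750000·-1.000000=0.7500; V=3.000000+-0.750000+0.750000=3.0000
k=5 load: inc=0.750000, refl=0.750000·-0.500000=-0.3750; V=2.250000+0.750000+-0.375000=2.6250
k=6 src: inc=-0.375000, refl=-0.375000·-1.000000=0.3750; V=3.000000+-0.375000+0.375000=3.0000
k=7 load: inc=0.375000, refl=0.375000·-0.500000=-0.1875; V=2.625000+0.375000+-0.187500=2.8125
k=8 src: inc=-0.187500, refl=-0.187500·-1.000000=0.1875; V=3.000000+-0.187500+0.187500=3.0000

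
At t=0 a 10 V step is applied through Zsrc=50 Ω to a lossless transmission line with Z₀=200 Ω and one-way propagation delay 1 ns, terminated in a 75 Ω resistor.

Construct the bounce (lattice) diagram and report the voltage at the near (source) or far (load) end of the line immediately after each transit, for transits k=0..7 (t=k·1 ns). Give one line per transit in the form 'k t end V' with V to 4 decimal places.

Γ_L=-0.454545, Γ_S=-0.600000; launch V₁=10·200/250=8.000000
k=0 src: V=8.0000
k=1 load: inc=8.000000, refl=8.000000·-0.454545=-3.6364; V=0.000000+8.000000+-3.636364=4.3636
k=2 src: inc=-3.636364, refl=-3.636364·-0.600000=2.1818; V=8.000000+-3.636364+2.181818=6.5455
k=3 load: inc=2.181818, refl=2.181818·-0.454545=-0.9917; V=4.363636+2.181818+-0.991736=5.5537
k=4 src: inc=-0.991736, refl=-0.991736·-0.600000=0.5950; V=6.545455+-0.991736+0.595041=6.1488
k=5 load: inc=0.595041, refl=0.595041·-0.454545=-0.2705; V=5.553719+0.595041+-0.270473=5.8783
k=6 src: inc=-0.270473, refl=-0.270473·-0.600000=0.1623; V=6.148760+-0.270473+0.162284=6.0406
k=7 load: inc=0.162284, refl=0.162284·-0.454545=-0.0738; V=5.878287+0.162284+-0.073765=5.9668

0 0 source 8.0000
1 1 load 4.3636
2 2 source 6.5455
3 3 load 5.5537
4 4 source 6.1488
5 5 load 5.8783
6 6 source 6.0406
7 7 load 5.9668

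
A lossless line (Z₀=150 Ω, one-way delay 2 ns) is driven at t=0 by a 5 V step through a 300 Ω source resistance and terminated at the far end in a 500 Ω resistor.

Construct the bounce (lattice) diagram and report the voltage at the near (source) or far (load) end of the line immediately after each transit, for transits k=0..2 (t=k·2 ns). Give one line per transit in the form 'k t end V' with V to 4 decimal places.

0 0 source 1.6667
1 2 load 2.5641
2 4 source 2.8632

Γ_L=0.538462, Γ_S=0.333333; launch V₁=5·150/450=1.666667
k=0 src: V=1.6667
k=1 load: inc=1.666667, refl=1.666667·0.538462=0.8974; V=0.000000+1.666667+0.897436=2.5641
k=2 src: inc=0.897436, refl=0.897436·0.333333=0.2991; V=1.666667+0.897436+0.299145=2.8632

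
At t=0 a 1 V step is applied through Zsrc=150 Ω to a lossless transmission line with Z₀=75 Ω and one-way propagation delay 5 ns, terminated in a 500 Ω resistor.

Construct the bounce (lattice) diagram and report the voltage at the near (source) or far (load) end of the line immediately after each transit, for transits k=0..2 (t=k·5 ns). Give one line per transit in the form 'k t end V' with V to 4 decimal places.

Γ_L=0.739130, Γ_S=0.333333; launch V₁=1·75/225=0.333333
k=0 src: V=0.3333
k=1 load: inc=0.333333, refl=0.333333·0.739130=0.2464; V=0.000000+0.333333+0.246377=0.5797
k=2 src: inc=0.246377, refl=0.246377·0.333333=0.0821; V=0.333333+0.246377+0.082126=0.6618

0 0 source 0.3333
1 5 load 0.5797
2 10 source 0.6618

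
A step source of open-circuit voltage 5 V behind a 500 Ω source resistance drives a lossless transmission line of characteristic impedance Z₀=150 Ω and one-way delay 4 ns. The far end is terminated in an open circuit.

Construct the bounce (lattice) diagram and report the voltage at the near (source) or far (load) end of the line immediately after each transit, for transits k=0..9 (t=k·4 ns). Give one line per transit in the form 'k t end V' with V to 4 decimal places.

Γ_L=1.000000, Γ_S=0.538462; launch V₁=5·150/650=1.153846
k=0 src: V=1.1538
k=1 load: inc=1.153846, refl=1.153846·1.000000=1.1538; V=0.000000+1.153846+1.153846=2.3077
k=2 src: inc=1.153846, refl=1.153846·0.538462=0.6213; V=1.153846+1.153846+0.621302=2.9290
k=3 load: inc=0.621302, refl=0.621302·1.000000=0.6213; V=2.307692+0.621302+0.621302=3.5503
k=4 src: inc=0.621302, refl=0.621302·0.538462=0.3345; V=2.928994+0.621302+0.334547=3.8848
k=5 load: inc=0.334547, refl=0.334547·1.000000=0.3345; V=3.550296+0.334547+0.334547=4.2194
k=6 src: inc=0.334547, refl=0.334547·0.538462=0.1801; V=3.884843+0.334547+0.180141=4.3995
k=7 load: inc=0.180141, refl=0.180141·1.000000=0.1801; V=4.219390+0.180141+0.180141=4.5797
k=8 src: inc=0.180141, refl=0.180141·0.538462=0.0970; V=4.399531+0.180141+0.096999=4.6767
k=9 load: inc=0.096999, refl=0.096999·1.000000=0.0970; V=4.579672+0.096999+0.096999=4.7737

0 0 source 1.1538
1 4 load 2.3077
2 8 source 2.9290
3 12 load 3.5503
4 16 source 3.8848
5 20 load 4.2194
6 24 source 4.3995
7 28 load 4.5797
8 32 source 4.6767
9 36 load 4.7737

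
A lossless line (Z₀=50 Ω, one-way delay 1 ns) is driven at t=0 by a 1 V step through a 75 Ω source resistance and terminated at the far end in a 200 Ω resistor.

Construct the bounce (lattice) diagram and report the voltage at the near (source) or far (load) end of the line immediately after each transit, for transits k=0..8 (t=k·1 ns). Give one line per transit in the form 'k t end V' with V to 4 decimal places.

0 0 source 0.4000
1 1 load 0.6400
2 2 source 0.6880
3 3 load 0.7168
4 4 source 0.7226
5 5 load 0.7260
6 6 source 0.7267
7 7 load 0.7271
8 8 source 0.7272

Γ_L=0.600000, Γ_S=0.200000; launch V₁=1·50/125=0.400000
k=0 src: V=0.4000
k=1 load: inc=0.400000, refl=0.400000·0.600000=0.2400; V=0.000000+0.400000+0.240000=0.6400
k=2 src: inc=0.240000, refl=0.240000·0.200000=0.0480; V=0.400000+0.240000+0.048000=0.6880
k=3 load: inc=0.048000, refl=0.048000·0.600000=0.0288; V=0.640000+0.048000+0.028800=0.7168
k=4 src: inc=0.028800, refl=0.028800·0.200000=0.0058; V=0.688000+0.028800+0.005760=0.7226
k=5 load: inc=0.005760, refl=0.005760·0.600000=0.0035; V=0.716800+0.005760+0.003456=0.7260
k=6 src: inc=0.003456, refl=0.003456·0.200000=0.0007; V=0.722560+0.003456+0.000691=0.7267
k=7 load: inc=0.000691, refl=0.000691·0.600000=0.0004; V=0.726016+0.000691+0.000415=0.7271
k=8 src: inc=0.000415, refl=0.000415·0.200000=0.0001; V=0.726707+0.000415+0.000083=0.7272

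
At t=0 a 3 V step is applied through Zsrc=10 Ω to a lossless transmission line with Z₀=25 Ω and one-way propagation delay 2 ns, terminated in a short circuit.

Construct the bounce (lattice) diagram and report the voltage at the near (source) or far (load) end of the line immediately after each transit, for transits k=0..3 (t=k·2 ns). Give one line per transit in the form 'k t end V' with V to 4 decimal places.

0 0 source 2.1429
1 2 load 0.0000
2 4 source 0.9184
3 6 load 0.0000

Γ_L=-1.000000, Γ_S=-0.428571; launch V₁=3·25/35=2.142857
k=0 src: V=2.1429
k=1 load: inc=2.142857, refl=2.142857·-1.000000=-2.1429; V=0.000000+2.142857+-2.142857=0.0000
k=2 src: inc=-2.142857, refl=-2.142857·-0.428571=0.9184; V=2.142857+-2.142857+0.918367=0.9184
k=3 load: inc=0.918367, refl=0.918367·-1.000000=-0.9184; V=0.000000+0.918367+-0.918367=0.0000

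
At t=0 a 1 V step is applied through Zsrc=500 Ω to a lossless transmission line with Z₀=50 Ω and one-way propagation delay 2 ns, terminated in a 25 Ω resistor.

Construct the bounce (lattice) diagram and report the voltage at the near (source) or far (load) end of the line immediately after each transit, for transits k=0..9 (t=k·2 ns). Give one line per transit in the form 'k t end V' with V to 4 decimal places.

Γ_L=-0.333333, Γ_S=0.818182; launch V₁=1·50/550=0.090909
k=0 src: V=0.0909
k=1 load: inc=0.090909, refl=0.090909·-0.333333=-0.0303; V=0.000000+0.090909+-0.030303=0.0606
k=2 src: inc=-0.030303, refl=-0.030303·0.818182=-0.0248; V=0.090909+-0.030303+-0.024793=0.0358
k=3 load: inc=-0.024793, refl=-0.024793·-0.333333=0.0083; V=0.060606+-0.024793+0.008264=0.0441
k=4 src: inc=0.008264, refl=0.008264·0.818182=0.0068; V=0.035813+0.008264+0.006762=0.0508
k=5 load: inc=0.006762, refl=0.006762·-0.333333=-0.0023; V=0.044077+0.006762+-0.002254=0.0486
k=6 src: inc=-0.002254, refl=-0.002254·0.818182=-0.0018; V=0.050839+-0.002254+-0.001844=0.0467
k=7 load: inc=-0.001844, refl=-0.001844·-0.333333=0.0006; V=0.048585+-0.001844+0.000615=0.0474
k=8 src: inc=0.000615, refl=0.000615·0.818182=0.0005; V=0.046741+0.000615+0.000503=0.0479
k=9 load: inc=0.000503, refl=0.000503·-0.333333=-0.0002; V=0.047356+0.000503+-0.000168=0.0477

0 0 source 0.0909
1 2 load 0.0606
2 4 source 0.0358
3 6 load 0.0441
4 8 source 0.0508
5 10 load 0.0486
6 12 source 0.0467
7 14 load 0.0474
8 16 source 0.0479
9 18 load 0.0477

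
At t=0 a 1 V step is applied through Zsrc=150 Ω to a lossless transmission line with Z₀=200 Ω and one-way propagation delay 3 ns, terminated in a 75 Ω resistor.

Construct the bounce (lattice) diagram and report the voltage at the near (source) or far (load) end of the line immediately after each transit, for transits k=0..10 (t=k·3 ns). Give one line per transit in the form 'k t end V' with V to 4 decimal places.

Γ_L=-0.454545, Γ_S=-0.142857; launch V₁=1·200/350=0.571429
k=0 src: V=0.5714
k=1 load: inc=0.571429, refl=0.571429·-0.454545=-0.2597; V=0.000000+0.571429+-0.259740=0.3117
k=2 src: inc=-0.259740, refl=-0.259740·-0.142857=0.0371; V=0.571429+-0.259740+0.037106=0.3488
k=3 load: inc=0.037106, refl=0.037106·-0.454545=-0.0169; V=0.311688+0.037106+-0.016866=0.3319
k=4 src: inc=-0.016866, refl=-0.016866·-0.142857=0.0024; V=0.348794+-0.016866+0.002409=0.3343
k=5 load: inc=0.002409, refl=0.002409·-0.454545=-0.0011; V=0.331928+0.002409+-0.001095=0.3332
k=6 src: inc=-0.001095, refl=-0.001095·-0.142857=0.0002; V=0.334337+-0.001095+0.000156=0.3334
k=7 load: inc=0.000156, refl=0.000156·-0.454545=-0.0001; V=0.333242+0.000156+-0.000071=0.3333
k=8 src: inc=-0.000071, refl=-0.000071·-0.142857=0.0000; V=0.333399+-0.000071+0.000010=0.3333
k=9 load: inc=0.000010, refl=0.000010·-0.454545=-0.0000; V=0.333327+0.000010+-0.000005=0.3333
k=10 src: inc=-0.000005, refl=-0.000005·-0.142857=0.0000; V=0.333338+-0.000005+0.000001=0.3333

0 0 source 0.5714
1 3 load 0.3117
2 6 source 0.3488
3 9 load 0.3319
4 12 source 0.3343
5 15 load 0.3332
6 18 source 0.3334
7 21 load 0.3333
8 24 source 0.3333
9 27 load 0.3333
10 30 source 0.3333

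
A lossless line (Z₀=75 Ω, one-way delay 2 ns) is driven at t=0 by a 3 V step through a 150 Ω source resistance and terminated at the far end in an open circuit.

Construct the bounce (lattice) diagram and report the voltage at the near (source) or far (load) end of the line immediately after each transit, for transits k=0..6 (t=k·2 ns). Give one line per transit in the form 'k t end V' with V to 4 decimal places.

Γ_L=1.000000, Γ_S=0.333333; launch V₁=3·75/225=1.000000
k=0 src: V=1.0000
k=1 load: inc=1.000000, refl=1.000000·1.000000=1.0000; V=0.000000+1.000000+1.000000=2.0000
k=2 src: inc=1.000000, refl=1.000000·0.333333=0.3333; V=1.000000+1.000000+0.333333=2.3333
k=3 load: inc=0.333333, refl=0.333333·1.000000=0.3333; V=2.000000+0.333333+0.333333=2.6667
k=4 src: inc=0.333333, refl=0.333333·0.333333=0.1111; V=2.333333+0.333333+0.111111=2.7778
k=5 load: inc=0.111111, refl=0.111111·1.000000=0.1111; V=2.666667+0.111111+0.111111=2.8889
k=6 src: inc=0.111111, refl=0.111111·0.333333=0.0370; V=2.777778+0.111111+0.037037=2.9259

0 0 source 1.0000
1 2 load 2.0000
2 4 source 2.3333
3 6 load 2.6667
4 8 source 2.7778
5 10 load 2.8889
6 12 source 2.9259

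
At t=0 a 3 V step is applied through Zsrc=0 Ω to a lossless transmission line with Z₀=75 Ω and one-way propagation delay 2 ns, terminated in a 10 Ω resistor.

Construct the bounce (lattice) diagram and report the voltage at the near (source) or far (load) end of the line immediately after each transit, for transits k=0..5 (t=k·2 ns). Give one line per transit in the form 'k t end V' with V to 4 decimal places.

Γ_L=-0.764706, Γ_S=-1.000000; launch V₁=3·75/75=3.000000
k=0 src: V=3.0000
k=1 load: inc=3.000000, refl=3.000000·-0.764706=-2.2941; V=0.000000+3.000000+-2.294118=0.7059
k=2 src: inc=-2.294118, refl=-2.294118·-1.000000=2.2941; V=3.000000+-2.294118+2.294118=3.0000
k=3 load: inc=2.294118, refl=2.294118·-0.764706=-1.7543; V=0.705882+2.294118+-1.754325=1.2457
k=4 src: inc=-1.754325, refl=-1.754325·-1.000000=1.7543; V=3.000000+-1.754325+1.754325=3.0000
k=5 load: inc=1.754325, refl=1.754325·-0.764706=-1.3415; V=1.245675+1.754325+-1.341543=1.6585

0 0 source 3.0000
1 2 load 0.7059
2 4 source 3.0000
3 6 load 1.2457
4 8 source 3.0000
5 10 load 1.6585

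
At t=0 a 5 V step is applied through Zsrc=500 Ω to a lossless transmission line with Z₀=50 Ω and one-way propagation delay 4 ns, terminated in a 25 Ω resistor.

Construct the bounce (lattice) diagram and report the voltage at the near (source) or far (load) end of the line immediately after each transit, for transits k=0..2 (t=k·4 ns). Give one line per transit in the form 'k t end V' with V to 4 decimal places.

Γ_L=-0.333333, Γ_S=0.818182; launch V₁=5·50/550=0.454545
k=0 src: V=0.4545
k=1 load: inc=0.454545, refl=0.454545·-0.333333=-0.1515; V=0.000000+0.454545+-0.151515=0.3030
k=2 src: inc=-0.151515, refl=-0.151515·0.818182=-0.1240; V=0.454545+-0.151515+-0.123967=0.1791

0 0 source 0.4545
1 4 load 0.3030
2 8 source 0.1791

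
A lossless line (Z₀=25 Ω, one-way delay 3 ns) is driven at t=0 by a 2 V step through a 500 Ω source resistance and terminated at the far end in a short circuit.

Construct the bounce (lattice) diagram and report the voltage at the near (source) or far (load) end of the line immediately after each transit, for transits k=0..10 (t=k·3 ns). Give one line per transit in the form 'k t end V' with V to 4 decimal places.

Γ_L=-1.000000, Γ_S=0.904762; launch V₁=2·25/525=0.095238
k=0 src: V=0.0952
k=1 load: inc=0.095238, refl=0.095238·-1.000000=-0.0952; V=0.000000+0.095238+-0.095238=0.0000
k=2 src: inc=-0.095238, refl=-0.095238·0.904762=-0.0862; V=0.095238+-0.095238+-0.086168=-0.0862
k=3 load: inc=-0.086168, refl=-0.086168·-1.000000=0.0862; V=0.000000+-0.086168+0.086168=0.0000
k=4 src: inc=0.086168, refl=0.086168·0.904762=0.0780; V=-0.086168+0.086168+0.077961=0.0780
k=5 load: inc=0.077961, refl=0.077961·-1.000000=-0.0780; V=0.000000+0.077961+-0.077961=0.0000
k=6 src: inc=-0.077961, refl=-0.077961·0.904762=-0.0705; V=0.077961+-0.077961+-0.070536=-0.0705
k=7 load: inc=-0.070536, refl=-0.070536·-1.000000=0.0705; V=0.000000+-0.070536+0.070536=0.0000
k=8 src: inc=0.070536, refl=0.070536·0.904762=0.0638; V=-0.070536+0.070536+0.063819=0.0638
k=9 load: inc=0.063819, refl=0.063819·-1.000000=-0.0638; V=0.000000+0.063819+-0.063819=0.0000
k=10 src: inc=-0.063819, refl=-0.063819·0.904762=-0.0577; V=0.063819+-0.063819+-0.057741=-0.0577

0 0 source 0.0952
1 3 load 0.0000
2 6 source -0.0862
3 9 load 0.0000
4 12 source 0.0780
5 15 load 0.0000
6 18 source -0.0705
7 21 load 0.0000
8 24 source 0.0638
9 27 load 0.0000
10 30 source -0.0577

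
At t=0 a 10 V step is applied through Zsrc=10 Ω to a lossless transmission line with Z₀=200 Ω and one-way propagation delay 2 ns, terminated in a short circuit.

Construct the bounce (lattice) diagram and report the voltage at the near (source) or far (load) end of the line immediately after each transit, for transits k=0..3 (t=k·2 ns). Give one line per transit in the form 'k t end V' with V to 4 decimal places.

Γ_L=-1.000000, Γ_S=-0.904762; launch V₁=10·200/210=9.523810
k=0 src: V=9.5238
k=1 load: inc=9.523810, refl=9.523810·-1.000000=-9.5238; V=0.000000+9.523810+-9.523810=0.0000
k=2 src: inc=-9.523810, refl=-9.523810·-0.904762=8.6168; V=9.523810+-9.523810+8.616780=8.6168
k=3 load: inc=8.616780, refl=8.616780·-1.000000=-8.6168; V=0.000000+8.616780+-8.616780=0.0000

0 0 source 9.5238
1 2 load 0.0000
2 4 source 8.6168
3 6 load 0.0000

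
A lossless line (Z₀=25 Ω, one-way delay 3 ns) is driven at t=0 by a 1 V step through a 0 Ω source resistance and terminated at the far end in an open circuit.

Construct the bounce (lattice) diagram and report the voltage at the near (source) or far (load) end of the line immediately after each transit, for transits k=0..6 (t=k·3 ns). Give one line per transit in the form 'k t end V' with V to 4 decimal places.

0 0 source 1.0000
1 3 load 2.0000
2 6 source 1.0000
3 9 load 0.0000
4 12 source 1.0000
5 15 load 2.0000
6 18 source 1.0000

Γ_L=1.000000, Γ_S=-1.000000; launch V₁=1·25/25=1.000000
k=0 src: V=1.0000
k=1 load: inc=1.000000, refl=1.000000·1.000000=1.0000; V=0.000000+1.000000+1.000000=2.0000
k=2 src: inc=1.000000, refl=1.000000·-1.000000=-1.0000; V=1.000000+1.000000+-1.000000=1.0000
k=3 load: inc=-1.000000, refl=-1.000000·1.000000=-1.0000; V=2.000000+-1.000000+-1.000000=0.0000
k=4 src: inc=-1.000000, refl=-1.000000·-1.000000=1.0000; V=1.000000+-1.000000+1.000000=1.0000
k=5 load: inc=1.000000, refl=1.000000·1.000000=1.0000; V=0.000000+1.000000+1.000000=2.0000
k=6 src: inc=1.000000, refl=1.000000·-1.000000=-1.0000; V=1.000000+1.000000+-1.000000=1.0000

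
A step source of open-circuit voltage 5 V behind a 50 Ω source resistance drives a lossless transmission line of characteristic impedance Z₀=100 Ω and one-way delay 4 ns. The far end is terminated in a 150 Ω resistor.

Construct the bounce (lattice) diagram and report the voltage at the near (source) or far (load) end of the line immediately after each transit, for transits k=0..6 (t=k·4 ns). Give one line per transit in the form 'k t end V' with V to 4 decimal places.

Γ_L=0.200000, Γ_S=-0.333333; launch V₁=5·100/150=3.333333
k=0 src: V=3.3333
k=1 load: inc=3.333333, refl=3.333333·0.200000=0.6667; V=0.000000+3.333333+0.666667=4.0000
k=2 src: inc=0.666667, refl=0.666667·-0.333333=-0.2222; V=3.333333+0.666667+-0.222222=3.7778
k=3 load: inc=-0.222222, refl=-0.222222·0.200000=-0.0444; V=4.000000+-0.222222+-0.044444=3.7333
k=4 src: inc=-0.044444, refl=-0.044444·-0.333333=0.0148; V=3.777778+-0.044444+0.014815=3.7481
k=5 load: inc=0.014815, refl=0.014815·0.200000=0.0030; V=3.733333+0.014815+0.002963=3.7511
k=6 src: inc=0.002963, refl=0.002963·-0.333333=-0.0010; V=3.748148+0.002963+-0.000988=3.7501

0 0 source 3.3333
1 4 load 4.0000
2 8 source 3.7778
3 12 load 3.7333
4 16 source 3.7481
5 20 load 3.7511
6 24 source 3.7501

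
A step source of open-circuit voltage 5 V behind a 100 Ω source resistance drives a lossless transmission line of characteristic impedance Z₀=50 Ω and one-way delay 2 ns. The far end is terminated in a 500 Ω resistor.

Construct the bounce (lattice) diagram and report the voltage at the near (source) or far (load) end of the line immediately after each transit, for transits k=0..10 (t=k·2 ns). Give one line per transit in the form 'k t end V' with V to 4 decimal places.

Γ_L=0.818182, Γ_S=0.333333; launch V₁=5·50/150=1.666667
k=0 src: V=1.6667
k=1 load: inc=1.666667, refl=1.666667·0.818182=1.3636; V=0.000000+1.666667+1.363636=3.0303
k=2 src: inc=1.363636, refl=1.363636·0.333333=0.4545; V=1.666667+1.363636+0.454545=3.4848
k=3 load: inc=0.454545, refl=0.454545·0.818182=0.3719; V=3.030303+0.454545+0.371901=3.8567
k=4 src: inc=0.371901, refl=0.371901·0.333333=0.1240; V=3.484848+0.371901+0.123967=3.9807
k=5 load: inc=0.123967, refl=0.123967·0.818182=0.1014; V=3.856749+0.123967+0.101427=4.0821
k=6 src: inc=0.101427, refl=0.101427·0.333333=0.0338; V=3.980716+0.101427+0.033809=4.1160
k=7 load: inc=0.033809, refl=0.033809·0.818182=0.0277; V=4.082144+0.033809+0.027662=4.1436
k=8 src: inc=0.027662, refl=0.027662·0.333333=0.0092; V=4.115953+0.027662+0.009221=4.1528
k=9 load: inc=0.009221, refl=0.009221·0.818182=0.0075; V=4.143615+0.009221+0.007544=4.1604
k=10 src: inc=0.007544, refl=0.007544·0.333333=0.0025; V=4.152836+0.007544+0.002515=4.1629

0 0 source 1.6667
1 2 load 3.0303
2 4 source 3.4848
3 6 load 3.8567
4 8 source 3.9807
5 10 load 4.0821
6 12 source 4.1160
7 14 load 4.1436
8 16 source 4.1528
9 18 load 4.1604
10 20 source 4.1629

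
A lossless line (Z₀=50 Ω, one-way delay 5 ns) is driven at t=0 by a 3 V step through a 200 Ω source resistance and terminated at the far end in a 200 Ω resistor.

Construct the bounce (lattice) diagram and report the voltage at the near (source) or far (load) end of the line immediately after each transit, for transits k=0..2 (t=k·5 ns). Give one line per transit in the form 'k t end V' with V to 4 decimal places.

0 0 source 0.6000
1 5 load 0.9600
2 10 source 1.1760

Γ_L=0.600000, Γ_S=0.600000; launch V₁=3·50/250=0.600000
k=0 src: V=0.6000
k=1 load: inc=0.600000, refl=0.600000·0.600000=0.3600; V=0.000000+0.600000+0.360000=0.9600
k=2 src: inc=0.360000, refl=0.360000·0.600000=0.2160; V=0.600000+0.360000+0.216000=1.1760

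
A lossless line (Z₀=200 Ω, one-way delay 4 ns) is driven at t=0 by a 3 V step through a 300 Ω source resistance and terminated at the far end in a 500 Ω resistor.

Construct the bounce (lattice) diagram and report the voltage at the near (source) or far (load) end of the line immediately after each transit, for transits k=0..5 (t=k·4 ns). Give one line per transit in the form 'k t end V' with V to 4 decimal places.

0 0 source 1.2000
1 4 load 1.7143
2 8 source 1.8171
3 12 load 1.8612
4 16 source 1.8700
5 20 load 1.8738

Γ_L=0.428571, Γ_S=0.200000; launch V₁=3·200/500=1.200000
k=0 src: V=1.2000
k=1 load: inc=1.200000, refl=1.200000·0.428571=0.5143; V=0.000000+1.200000+0.514286=1.7143
k=2 src: inc=0.514286, refl=0.514286·0.200000=0.1029; V=1.200000+0.514286+0.102857=1.8171
k=3 load: inc=0.102857, refl=0.102857·0.428571=0.0441; V=1.714286+0.102857+0.044082=1.8612
k=4 src: inc=0.044082, refl=0.044082·0.200000=0.0088; V=1.817143+0.044082+0.008816=1.8700
k=5 load: inc=0.008816, refl=0.008816·0.428571=0.0038; V=1.861224+0.008816+0.003778=1.8738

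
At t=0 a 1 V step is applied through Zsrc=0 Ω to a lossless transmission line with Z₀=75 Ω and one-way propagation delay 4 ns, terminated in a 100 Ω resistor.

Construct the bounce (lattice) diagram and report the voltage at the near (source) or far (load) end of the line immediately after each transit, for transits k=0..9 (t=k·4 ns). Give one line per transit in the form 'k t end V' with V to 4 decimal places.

0 0 source 1.0000
1 4 load 1.1429
2 8 source 1.0000
3 12 load 0.9796
4 16 source 1.0000
5 20 load 1.0029
6 24 source 1.0000
7 28 load 0.9996
8 32 source 1.0000
9 36 load 1.0001

Γ_L=0.142857, Γ_S=-1.000000; launch V₁=1·75/75=1.000000
k=0 src: V=1.0000
k=1 load: inc=1.000000, refl=1.000000·0.142857=0.1429; V=0.000000+1.000000+0.142857=1.1429
k=2 src: inc=0.142857, refl=0.142857·-1.000000=-0.1429; V=1.000000+0.142857+-0.142857=1.0000
k=3 load: inc=-0.142857, refl=-0.142857·0.142857=-0.0204; V=1.142857+-0.142857+-0.020408=0.9796
k=4 src: inc=-0.020408, refl=-0.020408·-1.000000=0.0204; V=1.000000+-0.020408+0.020408=1.0000
k=5 load: inc=0.020408, refl=0.020408·0.142857=0.0029; V=0.979592+0.020408+0.002915=1.0029
k=6 src: inc=0.002915, refl=0.002915·-1.000000=-0.0029; V=1.000000+0.002915+-0.002915=1.0000
k=7 load: inc=-0.002915, refl=-0.002915·0.142857=-0.0004; V=1.002915+-0.002915+-0.000416=0.9996
k=8 src: inc=-0.000416, refl=-0.000416·-1.000000=0.0004; V=1.000000+-0.000416+0.000416=1.0000
k=9 load: inc=0.000416, refl=0.000416·0.142857=0.0001; V=0.999584+0.000416+0.000059=1.0001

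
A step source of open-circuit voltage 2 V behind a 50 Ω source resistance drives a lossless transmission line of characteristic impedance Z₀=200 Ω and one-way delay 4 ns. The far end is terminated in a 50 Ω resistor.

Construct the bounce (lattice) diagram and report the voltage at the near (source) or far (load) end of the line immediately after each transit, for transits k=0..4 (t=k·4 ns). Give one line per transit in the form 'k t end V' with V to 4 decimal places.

Γ_L=-0.600000, Γ_S=-0.600000; launch V₁=2·200/250=1.600000
k=0 src: V=1.6000
k=1 load: inc=1.600000, refl=1.600000·-0.600000=-0.9600; V=0.000000+1.600000+-0.960000=0.6400
k=2 src: inc=-0.960000, refl=-0.960000·-0.600000=0.5760; V=1.600000+-0.960000+0.576000=1.2160
k=3 load: inc=0.576000, refl=0.576000·-0.600000=-0.3456; V=0.640000+0.576000+-0.345600=0.8704
k=4 src: inc=-0.345600, refl=-0.345600·-0.600000=0.2074; V=1.216000+-0.345600+0.207360=1.0778

0 0 source 1.6000
1 4 load 0.6400
2 8 source 1.2160
3 12 load 0.8704
4 16 source 1.0778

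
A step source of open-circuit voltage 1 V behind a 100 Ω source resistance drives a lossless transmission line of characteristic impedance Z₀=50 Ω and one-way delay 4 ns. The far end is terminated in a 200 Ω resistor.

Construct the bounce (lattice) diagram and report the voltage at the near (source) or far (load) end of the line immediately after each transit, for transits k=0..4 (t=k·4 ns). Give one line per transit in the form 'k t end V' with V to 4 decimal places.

Γ_L=0.600000, Γ_S=0.333333; launch V₁=1·50/150=0.333333
k=0 src: V=0.3333
k=1 load: inc=0.333333, refl=0.333333·0.600000=0.2000; V=0.000000+0.333333+0.200000=0.5333
k=2 src: inc=0.200000, refl=0.200000·0.333333=0.0667; V=0.333333+0.200000+0.066667=0.6000
k=3 load: inc=0.066667, refl=0.066667·0.600000=0.0400; V=0.533333+0.066667+0.040000=0.6400
k=4 src: inc=0.040000, refl=0.040000·0.333333=0.0133; V=0.600000+0.040000+0.013333=0.6533

0 0 source 0.3333
1 4 load 0.5333
2 8 source 0.6000
3 12 load 0.6400
4 16 source 0.6533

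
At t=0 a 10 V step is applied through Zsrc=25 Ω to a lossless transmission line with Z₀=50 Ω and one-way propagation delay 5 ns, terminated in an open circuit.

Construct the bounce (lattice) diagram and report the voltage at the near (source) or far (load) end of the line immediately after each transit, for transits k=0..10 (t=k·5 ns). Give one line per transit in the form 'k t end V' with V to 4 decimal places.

0 0 source 6.6667
1 5 load 13.3333
2 10 source 11.1111
3 15 load 8.8889
4 20 source 9.6296
5 25 load 10.3704
6 30 source 10.1235
7 35 load 9.8765
8 40 source 9.9588
9 45 load 10.0412
10 50 source 10.0137

Γ_L=1.000000, Γ_S=-0.333333; launch V₁=10·50/75=6.666667
k=0 src: V=6.6667
k=1 load: inc=6.666667, refl=6.666667·1.000000=6.6667; V=0.000000+6.666667+6.666667=13.3333
k=2 src: inc=6.666667, refl=6.666667·-0.333333=-2.2222; V=6.666667+6.666667+-2.222222=11.1111
k=3 load: inc=-2.222222, refl=-2.222222·1.000000=-2.2222; V=13.333333+-2.222222+-2.222222=8.8889
k=4 src: inc=-2.222222, refl=-2.222222·-0.333333=0.7407; V=11.111111+-2.222222+0.740741=9.6296
k=5 load: inc=0.740741, refl=0.740741·1.000000=0.7407; V=8.888889+0.740741+0.740741=10.3704
k=6 src: inc=0.740741, refl=0.740741·-0.333333=-0.2469; V=9.629630+0.740741+-0.246914=10.1235
k=7 load: inc=-0.246914, refl=-0.246914·1.000000=-0.2469; V=10.370370+-0.246914+-0.246914=9.8765
k=8 src: inc=-0.246914, refl=-0.246914·-0.333333=0.0823; V=10.123457+-0.246914+0.082305=9.9588
k=9 load: inc=0.082305, refl=0.082305·1.000000=0.0823; V=9.876543+0.082305+0.082305=10.0412
k=10 src: inc=0.082305, refl=0.082305·-0.333333=-0.0274; V=9.958848+0.082305+-0.027435=10.0137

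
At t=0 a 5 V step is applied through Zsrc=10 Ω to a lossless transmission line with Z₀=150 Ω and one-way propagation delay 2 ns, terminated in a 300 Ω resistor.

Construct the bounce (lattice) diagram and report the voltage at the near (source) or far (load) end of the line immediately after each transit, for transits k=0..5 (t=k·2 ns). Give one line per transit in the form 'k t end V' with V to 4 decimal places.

0 0 source 4.6875
1 2 load 6.2500
2 4 source 4.8828
3 6 load 4.4271
4 8 source 4.8258
5 10 load 4.9588

Γ_L=0.333333, Γ_S=-0.875000; launch V₁=5·150/160=4.687500
k=0 src: V=4.6875
k=1 load: inc=4.687500, refl=4.687500·0.333333=1.5625; V=0.000000+4.687500+1.562500=6.2500
k=2 src: inc=1.562500, refl=1.562500·-0.875000=-1.3672; V=4.687500+1.562500+-1.367188=4.8828
k=3 load: inc=-1.367188, refl=-1.367188·0.333333=-0.4557; V=6.250000+-1.367188+-0.455729=4.4271
k=4 src: inc=-0.455729, refl=-0.455729·-0.875000=0.3988; V=4.882812+-0.455729+0.398763=4.8258
k=5 load: inc=0.398763, refl=0.398763·0.333333=0.1329; V=4.427083+0.398763+0.132921=4.9588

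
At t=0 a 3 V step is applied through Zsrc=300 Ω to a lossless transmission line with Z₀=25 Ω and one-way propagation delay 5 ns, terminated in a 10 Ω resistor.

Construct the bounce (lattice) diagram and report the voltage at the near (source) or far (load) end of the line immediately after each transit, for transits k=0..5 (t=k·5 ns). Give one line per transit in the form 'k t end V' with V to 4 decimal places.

0 0 source 0.2308
1 5 load 0.1319
2 10 source 0.0482
3 15 load 0.0840
4 20 source 0.1144
5 25 load 0.1014

Γ_L=-0.428571, Γ_S=0.846154; launch V₁=3·25/325=0.230769
k=0 src: V=0.2308
k=1 load: inc=0.230769, refl=0.230769·-0.428571=-0.0989; V=0.000000+0.230769+-0.098901=0.1319
k=2 src: inc=-0.098901, refl=-0.098901·0.846154=-0.0837; V=0.230769+-0.098901+-0.083686=0.0482
k=3 load: inc=-0.083686, refl=-0.083686·-0.428571=0.0359; V=0.131868+-0.083686+0.035865=0.0840
k=4 src: inc=0.035865, refl=0.035865·0.846154=0.0303; V=0.048183+0.035865+0.030348=0.1144
k=5 load: inc=0.030348, refl=0.030348·-0.428571=-0.0130; V=0.084048+0.030348+-0.013006=0.1014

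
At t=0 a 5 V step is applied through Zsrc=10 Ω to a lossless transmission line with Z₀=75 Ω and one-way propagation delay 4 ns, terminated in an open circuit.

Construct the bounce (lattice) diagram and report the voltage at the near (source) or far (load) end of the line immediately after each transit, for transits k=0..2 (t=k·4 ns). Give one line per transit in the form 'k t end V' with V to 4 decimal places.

0 0 source 4.4118
1 4 load 8.8235
2 8 source 5.4498

Γ_L=1.000000, Γ_S=-0.764706; launch V₁=5·75/85=4.411765
k=0 src: V=4.4118
k=1 load: inc=4.411765, refl=4.411765·1.000000=4.4118; V=0.000000+4.411765+4.411765=8.8235
k=2 src: inc=4.411765, refl=4.411765·-0.764706=-3.3737; V=4.411765+4.411765+-3.373702=5.4498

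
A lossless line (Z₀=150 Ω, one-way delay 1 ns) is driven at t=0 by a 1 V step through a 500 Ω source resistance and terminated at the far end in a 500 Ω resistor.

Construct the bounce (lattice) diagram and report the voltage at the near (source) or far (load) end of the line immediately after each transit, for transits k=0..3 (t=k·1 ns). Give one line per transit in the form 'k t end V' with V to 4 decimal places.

0 0 source 0.2308
1 1 load 0.3550
2 2 source 0.4219
3 3 load 0.4580

Γ_L=0.538462, Γ_S=0.538462; launch V₁=1·150/650=0.230769
k=0 src: V=0.2308
k=1 load: inc=0.230769, refl=0.230769·0.538462=0.1243; V=0.000000+0.230769+0.124260=0.3550
k=2 src: inc=0.124260, refl=0.124260·0.538462=0.0669; V=0.230769+0.124260+0.066909=0.4219
k=3 load: inc=0.066909, refl=0.066909·0.538462=0.0360; V=0.355030+0.066909+0.036028=0.4580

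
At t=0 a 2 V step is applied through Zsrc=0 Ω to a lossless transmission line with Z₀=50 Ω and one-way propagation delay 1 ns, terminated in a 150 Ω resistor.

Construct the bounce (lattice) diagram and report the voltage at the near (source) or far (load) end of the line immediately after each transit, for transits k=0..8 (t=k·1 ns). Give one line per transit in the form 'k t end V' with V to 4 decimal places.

Γ_L=0.500000, Γ_S=-1.000000; launch V₁=2·50/50=2.000000
k=0 src: V=2.0000
k=1 load: inc=2.000000, refl=2.000000·0.500000=1.0000; V=0.000000+2.000000+1.000000=3.0000
k=2 src: inc=1.000000, refl=1.000000·-1.000000=-1.0000; V=2.000000+1.000000+-1.000000=2.0000
k=3 load: inc=-1.000000, refl=-1.000000·0.500000=-0.5000; V=3.000000+-1.000000+-0.500000=1.5000
k=4 src: inc=-0.500000, refl=-0.500000·-1.000000=0.5000; V=2.000000+-0.500000+0.500000=2.0000
k=5 load: inc=0.500000, refl=0.500000·0.500000=0.2500; V=1.500000+0.500000+0.250000=2.2500
k=6 src: inc=0.250000, refl=0.250000·-1.000000=-0.2500; V=2.000000+0.250000+-0.250000=2.0000
k=7 load: inc=-0.250000, refl=-0.250000·0.500000=-0.1250; V=2.250000+-0.250000+-0.125000=1.8750
k=8 src: inc=-0.125000, refl=-0.125000·-1.000000=0.1250; V=2.000000+-0.125000+0.125000=2.0000

0 0 source 2.0000
1 1 load 3.0000
2 2 source 2.0000
3 3 load 1.5000
4 4 source 2.0000
5 5 load 2.2500
6 6 source 2.0000
7 7 load 1.8750
8 8 source 2.0000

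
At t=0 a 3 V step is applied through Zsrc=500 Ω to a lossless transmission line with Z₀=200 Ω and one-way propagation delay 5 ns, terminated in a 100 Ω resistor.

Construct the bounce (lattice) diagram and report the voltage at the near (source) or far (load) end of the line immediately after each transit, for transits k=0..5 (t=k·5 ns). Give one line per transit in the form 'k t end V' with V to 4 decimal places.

Γ_L=-0.333333, Γ_S=0.428571; launch V₁=3·200/700=0.857143
k=0 src: V=0.8571
k=1 load: inc=0.857143, refl=0.857143·-0.333333=-0.2857; V=0.000000+0.857143+-0.285714=0.5714
k=2 src: inc=-0.285714, refl=-0.285714·0.428571=-0.1224; V=0.857143+-0.285714+-0.122449=0.4490
k=3 load: inc=-0.122449, refl=-0.122449·-0.333333=0.0408; V=0.571429+-0.122449+0.040816=0.4898
k=4 src: inc=0.040816, refl=0.040816·0.428571=0.0175; V=0.448980+0.040816+0.017493=0.5073
k=5 load: inc=0.017493, refl=0.017493·-0.333333=-0.0058; V=0.489796+0.017493+-0.005831=0.5015

0 0 source 0.8571
1 5 load 0.5714
2 10 source 0.4490
3 15 load 0.4898
4 20 source 0.5073
5 25 load 0.5015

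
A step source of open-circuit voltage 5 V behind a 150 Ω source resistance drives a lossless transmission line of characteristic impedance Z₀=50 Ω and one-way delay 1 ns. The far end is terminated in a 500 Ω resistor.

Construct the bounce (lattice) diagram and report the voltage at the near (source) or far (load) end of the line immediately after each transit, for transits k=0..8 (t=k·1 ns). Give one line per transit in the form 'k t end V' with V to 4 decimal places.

Γ_L=0.818182, Γ_S=0.500000; launch V₁=5·50/200=1.250000
k=0 src: V=1.2500
k=1 load: inc=1.250000, refl=1.250000·0.818182=1.0227; V=0.000000+1.250000+1.022727=2.2727
k=2 src: inc=1.022727, refl=1.022727·0.500000=0.5114; V=1.250000+1.022727+0.511364=2.7841
k=3 load: inc=0.511364, refl=0.511364·0.818182=0.4184; V=2.272727+0.511364+0.418388=3.2025
k=4 src: inc=0.418388, refl=0.418388·0.500000=0.2092; V=2.784091+0.418388+0.209194=3.4117
k=5 load: inc=0.209194, refl=0.209194·0.818182=0.1712; V=3.202479+0.209194+0.171159=3.5828
k=6 src: inc=0.171159, refl=0.171159·0.500000=0.0856; V=3.411674+0.171159+0.085579=3.6684
k=7 load: inc=0.085579, refl=0.085579·0.818182=0.0700; V=3.582832+0.085579+0.070020=3.7384
k=8 src: inc=0.070020, refl=0.070020·0.500000=0.0350; V=3.668412+0.070020+0.035010=3.7734

0 0 source 1.2500
1 1 load 2.2727
2 2 source 2.7841
3 3 load 3.2025
4 4 source 3.4117
5 5 load 3.5828
6 6 source 3.6684
7 7 load 3.7384
8 8 source 3.7734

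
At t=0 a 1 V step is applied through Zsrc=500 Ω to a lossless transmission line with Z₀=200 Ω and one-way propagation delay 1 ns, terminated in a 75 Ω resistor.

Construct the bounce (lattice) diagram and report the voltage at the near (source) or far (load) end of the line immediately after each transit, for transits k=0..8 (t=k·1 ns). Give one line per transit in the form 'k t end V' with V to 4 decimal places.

0 0 source 0.2857
1 1 load 0.1558
2 2 source 0.1002
3 3 load 0.1255
4 4 source 0.1363
5 5 load 0.1314
6 6 source 0.1293
7 7 load 0.1302
8 8 source 0.1307

Γ_L=-0.454545, Γ_S=0.428571; launch V₁=1·200/700=0.285714
k=0 src: V=0.2857
k=1 load: inc=0.285714, refl=0.285714·-0.454545=-0.1299; V=0.000000+0.285714+-0.129870=0.1558
k=2 src: inc=-0.129870, refl=-0.129870·0.428571=-0.0557; V=0.285714+-0.129870+-0.055659=0.1002
k=3 load: inc=-0.055659, refl=-0.055659·-0.454545=0.0253; V=0.155844+-0.055659+0.025299=0.1255
k=4 src: inc=0.025299, refl=0.025299·0.428571=0.0108; V=0.100186+0.025299+0.010843=0.1363
k=5 load: inc=0.010843, refl=0.010843·-0.454545=-0.0049; V=0.125485+0.010843+-0.004928=0.1314
k=6 src: inc=-0.004928, refl=-0.004928·0.428571=-0.0021; V=0.136327+-0.004928+-0.002112=0.1293
k=7 load: inc=-0.002112, refl=-0.002112·-0.454545=0.0010; V=0.131399+-0.002112+0.000960=0.1302
k=8 src: inc=0.000960, refl=0.000960·0.428571=0.0004; V=0.129287+0.000960+0.000411=0.1307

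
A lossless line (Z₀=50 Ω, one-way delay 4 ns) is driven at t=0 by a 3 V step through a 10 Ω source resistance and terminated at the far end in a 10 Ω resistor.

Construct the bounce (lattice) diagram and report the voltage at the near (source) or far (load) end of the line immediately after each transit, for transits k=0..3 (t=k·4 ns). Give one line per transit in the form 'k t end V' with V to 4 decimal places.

Γ_L=-0.666667, Γ_S=-0.666667; launch V₁=3·50/60=2.500000
k=0 src: V=2.5000
k=1 load: inc=2.500000, refl=2.500000·-0.666667=-1.6667; V=0.000000+2.500000+-1.666667=0.8333
k=2 src: inc=-1.666667, refl=-1.666667·-0.666667=1.1111; V=2.500000+-1.666667+1.111111=1.9444
k=3 load: inc=1.111111, refl=1.111111·-0.666667=-0.7407; V=0.833333+1.111111+-0.740741=1.2037

0 0 source 2.5000
1 4 load 0.8333
2 8 source 1.9444
3 12 load 1.2037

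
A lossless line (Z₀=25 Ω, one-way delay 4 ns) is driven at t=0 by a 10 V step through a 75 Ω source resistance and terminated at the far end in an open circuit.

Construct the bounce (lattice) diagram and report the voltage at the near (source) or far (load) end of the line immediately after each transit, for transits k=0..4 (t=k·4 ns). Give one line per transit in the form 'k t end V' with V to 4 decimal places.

0 0 source 2.5000
1 4 load 5.0000
2 8 source 6.2500
3 12 load 7.5000
4 16 source 8.1250

Γ_L=1.000000, Γ_S=0.500000; launch V₁=10·25/100=2.500000
k=0 src: V=2.5000
k=1 load: inc=2.500000, refl=2.500000·1.000000=2.5000; V=0.000000+2.500000+2.500000=5.0000
k=2 src: inc=2.500000, refl=2.500000·0.500000=1.2500; V=2.500000+2.500000+1.250000=6.2500
k=3 load: inc=1.250000, refl=1.250000·1.000000=1.2500; V=5.000000+1.250000+1.250000=7.5000
k=4 src: inc=1.250000, refl=1.250000·0.500000=0.6250; V=6.250000+1.250000+0.625000=8.1250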